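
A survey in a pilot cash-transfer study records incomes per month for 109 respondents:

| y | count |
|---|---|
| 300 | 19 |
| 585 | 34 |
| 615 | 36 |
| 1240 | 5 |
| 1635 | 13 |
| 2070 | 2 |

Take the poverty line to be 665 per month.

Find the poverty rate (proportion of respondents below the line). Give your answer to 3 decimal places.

89 of the 109 respondents have income below 665.
H = 89/109 = 0.817.

0.817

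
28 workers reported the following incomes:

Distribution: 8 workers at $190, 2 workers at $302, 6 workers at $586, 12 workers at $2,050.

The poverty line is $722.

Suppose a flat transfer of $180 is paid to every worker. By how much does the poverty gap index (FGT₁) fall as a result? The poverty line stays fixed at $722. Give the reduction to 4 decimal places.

Before: below the line — 8×$190, 2×$302, 6×$586; poverty gap index (FGT₁) = 0.292442.
After the $180 transfer: below the line — 8×$370, 2×$482; poverty gap index (FGT₁) = 0.163039.
Reduction = 0.292442 − 0.163039 = 0.1294.

0.1294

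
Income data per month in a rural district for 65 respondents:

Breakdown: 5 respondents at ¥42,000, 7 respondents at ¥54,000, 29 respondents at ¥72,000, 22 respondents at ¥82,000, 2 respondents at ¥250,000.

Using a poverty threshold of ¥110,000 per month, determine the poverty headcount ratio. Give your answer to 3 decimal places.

0.969

63 of the 65 respondents have income below ¥110,000.
H = 63/65 = 0.969.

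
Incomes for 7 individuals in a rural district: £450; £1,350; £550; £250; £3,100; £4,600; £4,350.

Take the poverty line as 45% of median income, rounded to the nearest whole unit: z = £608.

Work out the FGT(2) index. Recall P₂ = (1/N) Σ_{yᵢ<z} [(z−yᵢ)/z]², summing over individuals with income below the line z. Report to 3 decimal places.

0.060

Below z: £250, £450, £550 (q = 3 of N = 7).
Normalized shortfalls: (608−250)/608 = 0.5888; (608−450)/608 = 0.2599; (608−550)/608 = 0.0954.
Squared: 0.3467; 0.0675; 0.0091.
Sum = 0.423336; P₂ = 0.423336 / 7 = 0.060.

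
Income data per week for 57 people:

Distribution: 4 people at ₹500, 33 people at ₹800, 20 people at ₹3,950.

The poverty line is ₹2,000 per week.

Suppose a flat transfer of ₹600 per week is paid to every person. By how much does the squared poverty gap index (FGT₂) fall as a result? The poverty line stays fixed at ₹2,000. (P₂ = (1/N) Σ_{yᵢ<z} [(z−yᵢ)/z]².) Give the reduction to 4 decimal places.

Before: below the line — 4×₹500, 33×₹800; squared poverty gap index (FGT₂) = 0.247895.
After the ₹600 transfer: below the line — 4×₹1,100, 33×₹1,400; squared poverty gap index (FGT₂) = 0.066316.
Reduction = 0.247895 − 0.066316 = 0.1816.

0.1816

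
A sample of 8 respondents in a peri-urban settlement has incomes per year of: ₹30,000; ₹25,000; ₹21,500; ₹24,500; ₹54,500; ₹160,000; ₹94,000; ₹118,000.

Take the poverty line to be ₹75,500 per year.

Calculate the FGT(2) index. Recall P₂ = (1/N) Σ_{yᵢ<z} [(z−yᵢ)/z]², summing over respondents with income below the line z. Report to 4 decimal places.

0.2320

Poor units: ₹21,500, ₹24,500, ₹25,000, ₹30,000, ₹54,500 (q = 5 of N = 8).
Relative gaps: (75500−21500)/75500 = 0.7152; (75500−24500)/75500 = 0.6755; (75500−25000)/75500 = 0.6689; (75500−30000)/75500 = 0.6026; (75500−54500)/75500 = 0.2781.
Squared: 0.5116; 0.4563; 0.4474; 0.3632; 0.0774.
Sum = 1.855796; P₂ = 1.855796 / 8 = 0.2320.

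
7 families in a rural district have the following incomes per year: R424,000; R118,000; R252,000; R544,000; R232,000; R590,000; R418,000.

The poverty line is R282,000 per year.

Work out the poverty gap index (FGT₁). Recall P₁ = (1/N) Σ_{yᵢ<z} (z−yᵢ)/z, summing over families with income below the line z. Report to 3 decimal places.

Below z: R118,000, R232,000, R252,000 (q = 3 of N = 7).
Normalized shortfalls: (282000−118000)/282000 = 0.5816; (282000−232000)/282000 = 0.1773; (282000−252000)/282000 = 0.1064.
Sum of shortfalls = 0.865248; P₁ averages over all N: 0.865248 / 7 = 0.124.

0.124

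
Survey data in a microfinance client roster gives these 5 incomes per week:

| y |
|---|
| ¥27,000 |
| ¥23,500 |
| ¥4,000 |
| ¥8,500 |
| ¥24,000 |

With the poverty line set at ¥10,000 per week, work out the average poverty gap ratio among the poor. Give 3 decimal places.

0.375

Below z: ¥4,000, ¥8,500 (q = 2 of N = 5).
Shortfall ratios (z−y)/z: 0.6000, 0.1500; sum = 0.750000.
The income-gap ratio divides by q (the poor only): 0.750000 / 2 = 0.375.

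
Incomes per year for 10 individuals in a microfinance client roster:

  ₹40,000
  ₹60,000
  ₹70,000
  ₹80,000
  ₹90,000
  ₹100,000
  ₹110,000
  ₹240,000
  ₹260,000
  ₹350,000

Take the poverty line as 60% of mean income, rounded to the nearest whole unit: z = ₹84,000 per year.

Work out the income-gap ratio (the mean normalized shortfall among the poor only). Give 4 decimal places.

0.2560

Incomes under z: ₹40,000, ₹60,000, ₹70,000, ₹80,000 (q = 4 of N = 10).
Shortfall ratios (z−y)/z: 0.5238, 0.2857, 0.1667, 0.0476; sum = 1.023810.
I averages over the q = 4 poor units only: 1.023810 / 4 = 0.2560.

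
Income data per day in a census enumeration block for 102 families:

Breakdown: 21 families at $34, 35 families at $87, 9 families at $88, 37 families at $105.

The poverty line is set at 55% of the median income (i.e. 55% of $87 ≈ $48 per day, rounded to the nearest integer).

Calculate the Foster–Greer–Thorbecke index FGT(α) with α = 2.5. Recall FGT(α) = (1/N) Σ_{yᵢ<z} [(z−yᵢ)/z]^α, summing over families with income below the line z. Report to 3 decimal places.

0.009

Incomes under z: 21×$34 (q = 21 of N = 102).
Gap ratios (z−y)/z: (48−34)/48 = 0.2917 (×21).
Raised to α = 2.5: 0.04594 (×21).
Sum = 0.964798; FGT(2.5) = 0.964798 / 102 = 0.009.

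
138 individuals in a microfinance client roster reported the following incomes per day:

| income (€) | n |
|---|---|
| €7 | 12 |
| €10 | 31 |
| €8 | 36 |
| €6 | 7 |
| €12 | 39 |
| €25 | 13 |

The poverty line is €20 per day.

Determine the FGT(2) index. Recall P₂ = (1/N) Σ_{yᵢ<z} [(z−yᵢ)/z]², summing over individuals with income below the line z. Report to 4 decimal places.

Incomes under z: 7×€6, 12×€7, 36×€8, 31×€10, 39×€12 (q = 125 of N = 138).
Shortfall ratios: (20−6)/20 = 0.7000 (×7); (20−7)/20 = 0.6500 (×12); (20−8)/20 = 0.6000 (×36); (20−10)/20 = 0.5000 (×31); (20−12)/20 = 0.4000 (×39).
Squared: 0.4900 (×7); 0.4225 (×12); 0.3600 (×36); 0.2500 (×31); 0.1600 (×39).
Sum = 35.450000; P₂ = 35.450000 / 138 = 0.2569.

0.2569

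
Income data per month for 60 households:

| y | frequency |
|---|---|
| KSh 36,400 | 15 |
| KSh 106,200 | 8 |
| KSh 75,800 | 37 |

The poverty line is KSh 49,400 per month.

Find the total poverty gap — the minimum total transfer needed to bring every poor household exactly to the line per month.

Incomes under z: 15×KSh 36,400 (q = 15 of N = 60).
Individual gaps: 15×(49400−36400) = 195000.
Aggregate gap = KSh 195,000.

KSh 195,000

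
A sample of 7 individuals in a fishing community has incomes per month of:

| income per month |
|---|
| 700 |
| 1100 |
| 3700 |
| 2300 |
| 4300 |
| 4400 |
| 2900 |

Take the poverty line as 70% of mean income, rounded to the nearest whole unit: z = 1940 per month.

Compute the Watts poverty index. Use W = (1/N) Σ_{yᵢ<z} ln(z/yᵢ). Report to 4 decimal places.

0.2267

Below z: 700, 1100 (q = 2 of N = 7).
Log shortfalls: ln(1940/700) = 1.0194; ln(1940/1100) = 0.5674.
W = 1.586741 / 7 = 0.2267.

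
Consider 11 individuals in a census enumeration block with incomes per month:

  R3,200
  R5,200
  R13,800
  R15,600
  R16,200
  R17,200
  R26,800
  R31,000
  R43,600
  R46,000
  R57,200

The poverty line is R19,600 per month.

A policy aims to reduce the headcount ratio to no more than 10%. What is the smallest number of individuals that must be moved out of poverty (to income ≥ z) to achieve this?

6 of the 11 individuals are poor, so H = 6/11 = 0.545.
A headcount ratio of at most 10% allows at most ⌊0.10 × 11⌋ = 1 poor individuals.
So at least 6 − 1 = 5 must be lifted.

5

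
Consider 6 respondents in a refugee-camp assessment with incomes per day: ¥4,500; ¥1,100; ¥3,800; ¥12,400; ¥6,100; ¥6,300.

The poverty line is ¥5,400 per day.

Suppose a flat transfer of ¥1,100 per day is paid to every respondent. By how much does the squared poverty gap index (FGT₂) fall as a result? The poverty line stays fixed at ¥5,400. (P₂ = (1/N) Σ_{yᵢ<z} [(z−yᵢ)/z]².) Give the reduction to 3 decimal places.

0.065

Before: below the line — ¥1,100, ¥3,800, ¥4,500; squared poverty gap index (FGT₂) = 0.12494.
After the ¥1,100 transfer: below the line — ¥2,200, ¥4,900; squared poverty gap index (FGT₂) = 0.05996.
Reduction = 0.12494 − 0.05996 = 0.065.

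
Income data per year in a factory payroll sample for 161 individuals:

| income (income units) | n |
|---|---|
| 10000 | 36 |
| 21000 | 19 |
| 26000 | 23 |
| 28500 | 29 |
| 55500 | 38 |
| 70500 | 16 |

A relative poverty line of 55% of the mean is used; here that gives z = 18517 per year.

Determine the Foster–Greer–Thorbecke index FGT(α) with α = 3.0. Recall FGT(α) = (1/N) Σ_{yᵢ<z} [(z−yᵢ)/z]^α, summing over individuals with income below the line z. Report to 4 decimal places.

0.0218

Incomes under z: 36×10000 (q = 36 of N = 161).
Relative gaps: (18517−10000)/18517 = 0.4600 (×36).
Raised to α = 3.0: 0.09731 (×36).
Sum = 3.503084; FGT(3.0) = 3.503084 / 161 = 0.0218.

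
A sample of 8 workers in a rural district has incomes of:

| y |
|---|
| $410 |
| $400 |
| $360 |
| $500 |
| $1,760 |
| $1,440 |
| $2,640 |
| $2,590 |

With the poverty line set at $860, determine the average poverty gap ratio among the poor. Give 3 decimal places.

Poor units: $360, $400, $410, $500 (q = 4 of N = 8).
Relative gaps: 0.5814, 0.5349, 0.5233, 0.4186; sum = 2.058140.
The income-gap ratio divides by q (the poor only): 2.058140 / 4 = 0.515.

0.515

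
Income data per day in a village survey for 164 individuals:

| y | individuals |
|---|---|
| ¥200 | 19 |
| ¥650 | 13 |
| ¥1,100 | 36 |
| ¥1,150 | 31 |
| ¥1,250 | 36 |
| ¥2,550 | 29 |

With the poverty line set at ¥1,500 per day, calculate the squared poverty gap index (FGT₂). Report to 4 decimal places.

Below z: 19×¥200, 13×¥650, 36×¥1,100, 31×¥1,150, 36×¥1,250 (q = 135 of N = 164).
Relative gaps: (1500−200)/1500 = 0.8667 (×19); (1500−650)/1500 = 0.5667 (×13); (1500−1100)/1500 = 0.2667 (×36); (1500−1150)/1500 = 0.2333 (×31); (1500−1250)/1500 = 0.1667 (×36).
Squared: 0.7511 (×19); 0.3211 (×13); 0.0711 (×36); 0.0544 (×31); 0.0278 (×36).
Sum = 23.693333; P₂ = 23.693333 / 164 = 0.1445.

0.1445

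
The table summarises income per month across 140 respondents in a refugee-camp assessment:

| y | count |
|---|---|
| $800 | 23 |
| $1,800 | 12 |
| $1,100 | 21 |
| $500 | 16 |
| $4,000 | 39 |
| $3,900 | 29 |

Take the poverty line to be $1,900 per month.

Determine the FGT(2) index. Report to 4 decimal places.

Incomes under z: 16×$500, 23×$800, 21×$1,100, 12×$1,800 (q = 72 of N = 140).
Relative gaps: (1900−500)/1900 = 0.7368 (×16); (1900−800)/1900 = 0.5789 (×23); (1900−1100)/1900 = 0.4211 (×21); (1900−1800)/1900 = 0.0526 (×12).
Squared: 0.5429 (×16); 0.3352 (×23); 0.1773 (×21); 0.0028 (×12).
Sum = 20.152355; P₂ = 20.152355 / 140 = 0.1439.

0.1439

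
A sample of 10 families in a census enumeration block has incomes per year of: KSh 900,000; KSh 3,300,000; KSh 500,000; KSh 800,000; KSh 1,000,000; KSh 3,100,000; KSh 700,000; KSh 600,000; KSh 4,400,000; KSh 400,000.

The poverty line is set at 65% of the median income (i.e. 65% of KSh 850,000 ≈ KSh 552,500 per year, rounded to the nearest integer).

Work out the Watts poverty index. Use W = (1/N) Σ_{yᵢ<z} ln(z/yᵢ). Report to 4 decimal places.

0.0423

Incomes under z: KSh 400,000, KSh 500,000 (q = 2 of N = 10).
Log gaps: ln(552500/400000) = 0.3230; ln(552500/500000) = 0.0998.
W = 0.422834 / 10 = 0.0423.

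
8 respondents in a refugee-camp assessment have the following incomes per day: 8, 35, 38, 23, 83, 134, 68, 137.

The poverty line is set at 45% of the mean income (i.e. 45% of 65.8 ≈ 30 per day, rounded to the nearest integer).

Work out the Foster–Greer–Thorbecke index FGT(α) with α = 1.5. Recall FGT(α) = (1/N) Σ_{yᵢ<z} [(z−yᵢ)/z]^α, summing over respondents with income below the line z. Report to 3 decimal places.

Below the line: 8, 23 (q = 2 of N = 8).
Shortfall ratios: (30−8)/30 = 0.7333; (30−23)/30 = 0.2333.
Raised to α = 1.5: 0.62799; 0.11271.
Sum = 0.740700; FGT(1.5) = 0.740700 / 8 = 0.093.

0.093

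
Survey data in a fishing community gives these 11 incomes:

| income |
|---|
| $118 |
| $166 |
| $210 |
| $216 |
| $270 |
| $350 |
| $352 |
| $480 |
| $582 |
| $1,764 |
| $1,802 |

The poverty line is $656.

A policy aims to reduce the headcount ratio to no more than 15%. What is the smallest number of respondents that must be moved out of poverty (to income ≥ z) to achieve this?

Currently q = 9 of N = 11 are below the line (H = 0.818).
A headcount ratio of at most 15% allows at most ⌊0.15 × 11⌋ = 1 poor respondents.
So at least 9 − 1 = 8 must be lifted.

8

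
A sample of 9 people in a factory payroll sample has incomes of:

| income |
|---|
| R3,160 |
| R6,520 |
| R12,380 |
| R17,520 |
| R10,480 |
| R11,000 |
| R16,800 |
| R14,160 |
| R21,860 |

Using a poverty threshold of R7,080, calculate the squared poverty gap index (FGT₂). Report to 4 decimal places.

0.0348

Incomes under z: R3,160, R6,520 (q = 2 of N = 9).
Relative gaps: (7080−3160)/7080 = 0.5537; (7080−6520)/7080 = 0.0791.
Squared: 0.3066; 0.0063.
Sum = 0.312809; P₂ = 0.312809 / 9 = 0.0348.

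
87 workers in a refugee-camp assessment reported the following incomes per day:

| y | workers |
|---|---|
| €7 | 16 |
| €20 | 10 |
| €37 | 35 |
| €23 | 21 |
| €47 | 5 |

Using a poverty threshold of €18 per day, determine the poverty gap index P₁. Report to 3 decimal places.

0.112

Below z: 16×€7 (q = 16 of N = 87).
Relative gaps: (18−7)/18 = 0.6111 (×16).
Sum of shortfalls = 9.777778; P₁ averages over all N: 9.777778 / 87 = 0.112.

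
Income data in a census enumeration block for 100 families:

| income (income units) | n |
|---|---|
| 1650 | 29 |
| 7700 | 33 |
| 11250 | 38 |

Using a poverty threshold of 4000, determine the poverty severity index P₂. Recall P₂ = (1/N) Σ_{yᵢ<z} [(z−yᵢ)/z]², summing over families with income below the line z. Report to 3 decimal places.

0.100

Below z: 29×1650 (q = 29 of N = 100).
Gap ratios (z−y)/z: (4000−1650)/4000 = 0.5875 (×29).
Squared: 0.3452 (×29).
Sum = 10.009531; P₂ = 10.009531 / 100 = 0.100.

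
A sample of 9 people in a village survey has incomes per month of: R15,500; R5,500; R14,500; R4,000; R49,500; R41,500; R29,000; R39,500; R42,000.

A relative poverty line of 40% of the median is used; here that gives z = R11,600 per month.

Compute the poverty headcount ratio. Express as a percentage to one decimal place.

22.2%

2 of the 9 people have income below R11,600.
H = 2/9 = 22.2%.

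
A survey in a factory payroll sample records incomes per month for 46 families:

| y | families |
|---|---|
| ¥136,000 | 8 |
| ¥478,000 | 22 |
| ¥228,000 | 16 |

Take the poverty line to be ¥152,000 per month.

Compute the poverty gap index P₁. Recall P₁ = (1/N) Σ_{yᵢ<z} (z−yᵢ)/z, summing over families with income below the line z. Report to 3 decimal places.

0.018

Below z: 8×¥136,000 (q = 8 of N = 46).
Gap ratios (z−y)/z: (152000−136000)/152000 = 0.1053 (×8).
Sum of shortfalls = 0.842105; P₁ averages over all N: 0.842105 / 46 = 0.018.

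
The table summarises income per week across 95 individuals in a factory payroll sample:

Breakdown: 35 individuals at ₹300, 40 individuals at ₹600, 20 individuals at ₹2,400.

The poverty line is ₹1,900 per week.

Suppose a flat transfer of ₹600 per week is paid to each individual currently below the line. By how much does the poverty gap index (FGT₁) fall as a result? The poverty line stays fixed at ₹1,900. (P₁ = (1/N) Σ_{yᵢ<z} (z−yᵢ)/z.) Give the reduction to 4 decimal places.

Before: below the line — 35×₹300, 40×₹600; poverty gap index (FGT₁) = 0.598338.
After the ₹600 transfer: below the line — 35×₹900, 40×₹1,200; poverty gap index (FGT₁) = 0.349030.
Reduction = 0.598338 − 0.349030 = 0.2493.

0.2493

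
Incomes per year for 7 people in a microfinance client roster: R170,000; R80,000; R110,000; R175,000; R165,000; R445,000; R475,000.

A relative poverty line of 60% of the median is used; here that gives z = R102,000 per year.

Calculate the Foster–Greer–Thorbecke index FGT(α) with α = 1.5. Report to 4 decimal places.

Incomes under z: R80,000 (q = 1 of N = 7).
Shortfall ratios: (102000−80000)/102000 = 0.2157.
Raised to α = 1.5: 0.10017.
Sum = 0.100169; FGT(1.5) = 0.100169 / 7 = 0.0143.

0.0143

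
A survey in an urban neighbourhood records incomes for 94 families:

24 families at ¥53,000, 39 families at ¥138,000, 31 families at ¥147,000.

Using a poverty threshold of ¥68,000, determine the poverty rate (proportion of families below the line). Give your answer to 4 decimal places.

24 of the 94 families have income below ¥68,000.
H = 24/94 = 0.2553.

0.2553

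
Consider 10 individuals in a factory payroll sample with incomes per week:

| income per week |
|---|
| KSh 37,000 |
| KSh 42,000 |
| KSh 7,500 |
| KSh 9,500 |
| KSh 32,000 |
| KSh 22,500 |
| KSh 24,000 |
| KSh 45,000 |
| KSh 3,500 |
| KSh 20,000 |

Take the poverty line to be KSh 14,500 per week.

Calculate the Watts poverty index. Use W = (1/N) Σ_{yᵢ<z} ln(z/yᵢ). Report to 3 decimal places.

Poor units: KSh 3,500, KSh 7,500, KSh 9,500 (q = 3 of N = 10).
Log shortfalls: ln(14500/3500) = 1.4214; ln(14500/7500) = 0.6592; ln(14500/9500) = 0.4229.
W = 2.503488 / 10 = 0.250.

0.250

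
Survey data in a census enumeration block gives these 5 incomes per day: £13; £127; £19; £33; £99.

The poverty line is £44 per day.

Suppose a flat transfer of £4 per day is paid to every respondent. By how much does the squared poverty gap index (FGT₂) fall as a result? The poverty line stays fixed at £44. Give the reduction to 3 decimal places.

0.050

Before: below the line — £13, £19, £33; squared poverty gap index (FGT₂) = 0.17634.
After the £4 transfer: below the line — £17, £23, £37; squared poverty gap index (FGT₂) = 0.12593.
Reduction = 0.17634 − 0.12593 = 0.050.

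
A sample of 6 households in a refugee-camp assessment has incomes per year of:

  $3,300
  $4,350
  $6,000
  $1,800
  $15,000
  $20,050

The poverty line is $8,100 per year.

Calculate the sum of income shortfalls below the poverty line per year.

Below z: $1,800, $3,300, $4,350, $6,000 (q = 4 of N = 6).
Individual gaps: 8100−1800 = 6300; 8100−3300 = 4800; 8100−4350 = 3750; 8100−6000 = 2100.
Aggregate gap = $16,950.

$16,950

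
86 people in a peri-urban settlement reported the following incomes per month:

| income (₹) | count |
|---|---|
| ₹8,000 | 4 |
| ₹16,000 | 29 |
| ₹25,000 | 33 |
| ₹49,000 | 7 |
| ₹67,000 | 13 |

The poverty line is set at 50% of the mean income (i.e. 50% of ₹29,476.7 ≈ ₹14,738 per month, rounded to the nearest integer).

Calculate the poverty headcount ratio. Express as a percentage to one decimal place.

4 of the 86 people have income below ₹14,738.
H = 4/86 = 4.7%.

4.7%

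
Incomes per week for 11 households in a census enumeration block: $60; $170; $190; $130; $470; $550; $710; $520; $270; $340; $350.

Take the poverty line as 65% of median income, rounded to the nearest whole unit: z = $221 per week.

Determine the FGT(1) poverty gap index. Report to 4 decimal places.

0.1374

Below z: $60, $130, $170, $190 (q = 4 of N = 11).
Gap ratios (z−y)/z: (221−60)/221 = 0.7285; (221−130)/221 = 0.4118; (221−170)/221 = 0.2308; (221−190)/221 = 0.1403.
Sum of shortfalls = 1.511312; P₁ averages over all N: 1.511312 / 11 = 0.1374.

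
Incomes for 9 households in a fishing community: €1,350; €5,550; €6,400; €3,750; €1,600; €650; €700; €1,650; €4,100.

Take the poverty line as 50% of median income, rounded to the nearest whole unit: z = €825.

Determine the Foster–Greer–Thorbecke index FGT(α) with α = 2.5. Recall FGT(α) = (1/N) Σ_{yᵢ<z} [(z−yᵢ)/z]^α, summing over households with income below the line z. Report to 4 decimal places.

Incomes under z: €650, €700 (q = 2 of N = 9).
Normalized shortfalls: (825−650)/825 = 0.2121; (825−700)/825 = 0.1515.
Raised to α = 2.5: 0.02072; 0.00894.
Sum = 0.029659; FGT(2.5) = 0.029659 / 9 = 0.0033.

0.0033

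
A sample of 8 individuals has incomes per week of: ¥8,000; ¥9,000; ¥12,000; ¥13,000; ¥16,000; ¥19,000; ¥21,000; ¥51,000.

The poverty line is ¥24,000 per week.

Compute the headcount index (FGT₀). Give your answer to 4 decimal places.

0.8750

7 of the 8 individuals have income below ¥24,000.
H = 7/8 = 0.8750.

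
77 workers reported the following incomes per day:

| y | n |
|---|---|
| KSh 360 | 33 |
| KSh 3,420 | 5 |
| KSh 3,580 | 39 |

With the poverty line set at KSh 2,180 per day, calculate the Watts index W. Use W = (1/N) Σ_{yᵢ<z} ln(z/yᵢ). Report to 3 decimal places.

0.772

Poor units: 33×KSh 360 (q = 33 of N = 77).
Log gaps: ln(2180/360) = 1.8010 (×33).
W = 59.432212 / 77 = 0.772.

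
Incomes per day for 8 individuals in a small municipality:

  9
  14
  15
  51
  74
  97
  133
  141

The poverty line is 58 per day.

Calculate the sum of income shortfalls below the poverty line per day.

Poor units: 9, 14, 15, 51 (q = 4 of N = 8).
Individual gaps: 58−9 = 49; 58−14 = 44; 58−15 = 43; 58−51 = 7.
Aggregate gap = 143.

143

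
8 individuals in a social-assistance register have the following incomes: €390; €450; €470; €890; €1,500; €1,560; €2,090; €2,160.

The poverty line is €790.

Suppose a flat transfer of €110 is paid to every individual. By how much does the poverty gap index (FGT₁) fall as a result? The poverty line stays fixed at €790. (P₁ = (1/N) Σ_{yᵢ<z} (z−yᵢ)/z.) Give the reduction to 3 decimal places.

0.052

Before: below the line — €390, €450, €470; poverty gap index (FGT₁) = 0.16772.
After the €110 transfer: below the line — €500, €560, €580; poverty gap index (FGT₁) = 0.11551.
Reduction = 0.16772 − 0.11551 = 0.052.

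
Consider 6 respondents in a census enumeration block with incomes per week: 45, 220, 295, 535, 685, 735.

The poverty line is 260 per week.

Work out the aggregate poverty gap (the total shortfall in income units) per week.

255

Below the line: 45, 220 (q = 2 of N = 6).
Individual gaps: 260−45 = 215; 260−220 = 40.
Aggregate gap = 255.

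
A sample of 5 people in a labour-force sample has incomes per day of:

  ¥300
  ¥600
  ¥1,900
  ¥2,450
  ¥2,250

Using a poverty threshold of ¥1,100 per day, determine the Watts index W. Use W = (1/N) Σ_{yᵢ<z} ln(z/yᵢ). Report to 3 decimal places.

Poor units: ¥300, ¥600 (q = 2 of N = 5).
Log gaps: ln(1100/300) = 1.2993; ln(1100/600) = 0.6061.
W = 1.905419 / 5 = 0.381.

0.381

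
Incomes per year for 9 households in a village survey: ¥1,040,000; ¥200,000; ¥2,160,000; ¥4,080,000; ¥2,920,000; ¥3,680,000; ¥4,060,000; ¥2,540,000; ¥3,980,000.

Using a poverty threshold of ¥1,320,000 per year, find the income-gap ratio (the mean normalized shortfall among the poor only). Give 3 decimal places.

0.530

Incomes under z: ¥200,000, ¥1,040,000 (q = 2 of N = 9).
Relative gaps: 0.8485, 0.2121; sum = 1.060606.
I averages over the q = 2 poor units only: 1.060606 / 2 = 0.530.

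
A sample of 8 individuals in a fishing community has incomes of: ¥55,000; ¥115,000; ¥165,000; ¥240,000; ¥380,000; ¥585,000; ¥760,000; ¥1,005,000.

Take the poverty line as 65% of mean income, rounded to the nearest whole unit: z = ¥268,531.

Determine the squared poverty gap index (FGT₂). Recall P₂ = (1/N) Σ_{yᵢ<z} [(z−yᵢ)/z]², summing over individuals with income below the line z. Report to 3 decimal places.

0.140

Below z: ¥55,000, ¥115,000, ¥165,000, ¥240,000 (q = 4 of N = 8).
Relative gaps: (268531−55000)/268531 = 0.7952; (268531−115000)/268531 = 0.5717; (268531−165000)/268531 = 0.3855; (268531−240000)/268531 = 0.1062.
Squared: 0.6323; 0.3269; 0.1486; 0.0113.
Sum = 1.119140; P₂ = 1.119140 / 8 = 0.140.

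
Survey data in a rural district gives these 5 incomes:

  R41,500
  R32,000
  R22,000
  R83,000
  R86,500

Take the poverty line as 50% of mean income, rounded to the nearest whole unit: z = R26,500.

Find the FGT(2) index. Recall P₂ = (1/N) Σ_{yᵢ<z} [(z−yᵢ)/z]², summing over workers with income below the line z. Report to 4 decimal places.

0.0058

Below z: R22,000 (q = 1 of N = 5).
Normalized shortfalls: (26500−22000)/26500 = 0.1698.
Squared: 0.0288.
Sum = 0.028836; P₂ = 0.028836 / 5 = 0.0058.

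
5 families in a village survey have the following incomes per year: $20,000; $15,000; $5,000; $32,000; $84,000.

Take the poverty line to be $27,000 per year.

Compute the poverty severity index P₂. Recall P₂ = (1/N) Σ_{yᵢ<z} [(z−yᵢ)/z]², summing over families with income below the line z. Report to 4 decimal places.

0.1857

Poor units: $5,000, $15,000, $20,000 (q = 3 of N = 5).
Shortfall ratios: (27000−5000)/27000 = 0.8148; (27000−15000)/27000 = 0.4444; (27000−20000)/27000 = 0.2593.
Squared: 0.6639; 0.1975; 0.0672.
Sum = 0.928669; P₂ = 0.928669 / 5 = 0.1857.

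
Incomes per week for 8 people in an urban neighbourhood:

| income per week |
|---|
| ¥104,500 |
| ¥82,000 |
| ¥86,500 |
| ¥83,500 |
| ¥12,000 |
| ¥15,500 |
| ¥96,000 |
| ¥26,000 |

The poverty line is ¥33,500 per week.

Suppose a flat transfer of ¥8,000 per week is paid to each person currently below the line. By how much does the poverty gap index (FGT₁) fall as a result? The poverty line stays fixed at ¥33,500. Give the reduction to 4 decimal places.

0.0877

Before: below the line — ¥12,000, ¥15,500, ¥26,000; poverty gap index (FGT₁) = 0.175373.
After the ¥8,000 transfer: below the line — ¥20,000, ¥23,500; poverty gap index (FGT₁) = 0.087687.
Reduction = 0.175373 − 0.087687 = 0.0877.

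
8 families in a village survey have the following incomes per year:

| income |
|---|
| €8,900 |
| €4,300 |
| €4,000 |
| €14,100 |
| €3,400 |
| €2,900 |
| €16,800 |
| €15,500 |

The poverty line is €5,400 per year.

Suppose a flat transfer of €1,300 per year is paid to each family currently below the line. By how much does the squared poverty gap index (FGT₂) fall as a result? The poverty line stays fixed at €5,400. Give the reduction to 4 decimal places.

0.0492

Before: below the line — €2,900, €3,400, €4,000, €4,300; squared poverty gap index (FGT₂) = 0.057527.
After the €1,300 transfer: below the line — €4,200, €4,700, €5,300; squared poverty gap index (FGT₂) = 0.008316.
Reduction = 0.057527 − 0.008316 = 0.0492.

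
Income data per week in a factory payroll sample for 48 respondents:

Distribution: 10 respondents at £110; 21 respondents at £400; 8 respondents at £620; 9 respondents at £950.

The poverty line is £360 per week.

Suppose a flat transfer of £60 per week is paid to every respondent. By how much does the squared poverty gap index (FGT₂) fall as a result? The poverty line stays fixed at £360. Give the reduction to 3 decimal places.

Before: below the line — 10×£110; squared poverty gap index (FGT₂) = 0.10047.
After the £60 transfer: below the line — 10×£170; squared poverty gap index (FGT₂) = 0.05803.
Reduction = 0.10047 − 0.05803 = 0.042.

0.042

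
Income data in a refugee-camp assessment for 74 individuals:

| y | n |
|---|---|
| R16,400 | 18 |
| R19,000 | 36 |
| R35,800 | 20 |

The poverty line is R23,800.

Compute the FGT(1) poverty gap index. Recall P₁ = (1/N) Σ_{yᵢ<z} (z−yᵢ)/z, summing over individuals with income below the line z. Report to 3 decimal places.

Below the line: 18×R16,400, 36×R19,000 (q = 54 of N = 74).
Normalized shortfalls: (23800−16400)/23800 = 0.3109 (×18); (23800−19000)/23800 = 0.2017 (×36).
Sum of shortfalls = 12.857143; P₁ averages over all N: 12.857143 / 74 = 0.174.

0.174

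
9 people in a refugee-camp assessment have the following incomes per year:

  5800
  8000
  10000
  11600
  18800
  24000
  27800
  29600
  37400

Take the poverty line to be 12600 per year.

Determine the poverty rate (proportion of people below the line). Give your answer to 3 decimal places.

4 of the 9 people have income below 12600.
H = 4/9 = 0.444.

0.444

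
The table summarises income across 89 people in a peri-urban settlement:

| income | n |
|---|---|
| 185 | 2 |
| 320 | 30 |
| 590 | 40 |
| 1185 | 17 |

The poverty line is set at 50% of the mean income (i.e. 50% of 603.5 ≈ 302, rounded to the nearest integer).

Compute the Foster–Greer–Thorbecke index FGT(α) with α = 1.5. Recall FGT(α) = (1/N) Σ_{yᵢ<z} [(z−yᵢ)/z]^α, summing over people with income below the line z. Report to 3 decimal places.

Incomes under z: 2×185 (q = 2 of N = 89).
Gap ratios (z−y)/z: (302−185)/302 = 0.3874 (×2).
Raised to α = 1.5: 0.24114 (×2).
Sum = 0.482279; FGT(1.5) = 0.482279 / 89 = 0.005.

0.005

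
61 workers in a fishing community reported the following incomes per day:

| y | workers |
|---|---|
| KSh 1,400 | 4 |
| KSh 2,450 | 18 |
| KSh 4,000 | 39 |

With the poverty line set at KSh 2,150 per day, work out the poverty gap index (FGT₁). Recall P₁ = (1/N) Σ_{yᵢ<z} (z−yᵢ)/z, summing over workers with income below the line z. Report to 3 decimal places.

Poor units: 4×KSh 1,400 (q = 4 of N = 61).
Shortfall ratios: (2150−1400)/2150 = 0.3488 (×4).
Σ = 1.395349. Dividing by the full population N = 61 gives P₁ = 0.023.

0.023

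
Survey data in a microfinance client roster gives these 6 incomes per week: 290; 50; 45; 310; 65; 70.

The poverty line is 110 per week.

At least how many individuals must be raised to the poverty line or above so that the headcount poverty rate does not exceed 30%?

Currently q = 4 of N = 6 are below the line (H = 0.667).
A headcount ratio of at most 30% allows at most ⌊0.30 × 6⌋ = 1 poor individuals.
So at least 4 − 1 = 3 must be lifted.

3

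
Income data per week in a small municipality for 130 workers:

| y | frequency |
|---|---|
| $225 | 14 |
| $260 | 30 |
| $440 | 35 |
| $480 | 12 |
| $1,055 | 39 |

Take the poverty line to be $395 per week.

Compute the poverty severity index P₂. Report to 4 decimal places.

Poor units: 14×$225, 30×$260 (q = 44 of N = 130).
Normalized shortfalls: (395−225)/395 = 0.4304 (×14); (395−260)/395 = 0.3418 (×30).
Squared: 0.1852 (×14); 0.1168 (×30).
Sum = 6.097420; P₂ = 6.097420 / 130 = 0.0469.

0.0469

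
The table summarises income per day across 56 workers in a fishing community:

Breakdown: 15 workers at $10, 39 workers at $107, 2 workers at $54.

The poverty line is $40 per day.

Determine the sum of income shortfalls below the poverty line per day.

Below the line: 15×$10 (q = 15 of N = 56).
Individual gaps: 15×(40−10) = 450.
Aggregate gap = $450.

$450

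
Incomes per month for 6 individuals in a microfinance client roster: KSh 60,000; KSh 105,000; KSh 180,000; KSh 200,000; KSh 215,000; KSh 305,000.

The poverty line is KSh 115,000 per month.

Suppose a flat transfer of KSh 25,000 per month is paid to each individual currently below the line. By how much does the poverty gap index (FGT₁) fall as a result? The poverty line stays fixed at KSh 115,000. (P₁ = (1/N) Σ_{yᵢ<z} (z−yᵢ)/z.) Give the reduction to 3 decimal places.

0.051

Before: below the line — KSh 60,000, KSh 105,000; poverty gap index (FGT₁) = 0.09420.
After the KSh 25,000 transfer: below the line — KSh 85,000; poverty gap index (FGT₁) = 0.04348.
Reduction = 0.09420 − 0.04348 = 0.051.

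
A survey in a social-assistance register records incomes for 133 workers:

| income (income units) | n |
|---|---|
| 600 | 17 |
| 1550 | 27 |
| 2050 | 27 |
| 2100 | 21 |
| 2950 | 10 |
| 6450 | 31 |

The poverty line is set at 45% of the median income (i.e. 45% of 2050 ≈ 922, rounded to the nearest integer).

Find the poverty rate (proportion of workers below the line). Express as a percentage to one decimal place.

17 of the 133 workers have income below 922.
H = 17/133 = 12.8%.

12.8%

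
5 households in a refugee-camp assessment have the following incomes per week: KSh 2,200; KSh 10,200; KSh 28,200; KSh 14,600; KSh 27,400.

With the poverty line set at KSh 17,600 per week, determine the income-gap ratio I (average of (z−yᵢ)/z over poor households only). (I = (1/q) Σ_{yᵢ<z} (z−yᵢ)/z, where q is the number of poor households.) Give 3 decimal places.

0.489

Below the line: KSh 2,200, KSh 10,200, KSh 14,600 (q = 3 of N = 5).
Shortfall ratios (z−y)/z: 0.8750, 0.4205, 0.1705; sum = 1.465909.
The income-gap ratio divides by q (the poor only): 1.465909 / 3 = 0.489.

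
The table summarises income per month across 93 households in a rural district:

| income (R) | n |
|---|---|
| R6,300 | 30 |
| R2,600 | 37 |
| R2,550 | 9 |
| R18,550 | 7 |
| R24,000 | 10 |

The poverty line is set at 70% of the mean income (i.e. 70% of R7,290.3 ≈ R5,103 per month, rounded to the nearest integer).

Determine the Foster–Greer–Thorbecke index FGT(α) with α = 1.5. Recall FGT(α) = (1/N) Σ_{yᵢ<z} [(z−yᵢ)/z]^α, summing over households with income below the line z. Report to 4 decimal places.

Below the line: 9×R2,550, 37×R2,600 (q = 46 of N = 93).
Relative gaps: (5103−2550)/5103 = 0.5003 (×9); (5103−2600)/5103 = 0.4905 (×37).
Raised to α = 1.5: 0.35387 (×9); 0.34352 (×37).
Sum = 15.895053; FGT(1.5) = 15.895053 / 93 = 0.1709.

0.1709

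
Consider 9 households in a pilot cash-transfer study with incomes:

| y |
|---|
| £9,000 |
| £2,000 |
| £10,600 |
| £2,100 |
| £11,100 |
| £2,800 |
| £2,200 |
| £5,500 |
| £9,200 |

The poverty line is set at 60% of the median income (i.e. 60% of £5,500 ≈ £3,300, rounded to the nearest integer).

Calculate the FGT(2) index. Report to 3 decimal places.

Below z: £2,000, £2,100, £2,200, £2,800 (q = 4 of N = 9).
Shortfall ratios: (3300−2000)/3300 = 0.3939; (3300−2100)/3300 = 0.3636; (3300−2200)/3300 = 0.3333; (3300−2800)/3300 = 0.1515.
Squared: 0.1552; 0.1322; 0.1111; 0.0230.
Sum = 0.421488; P₂ = 0.421488 / 9 = 0.047.

0.047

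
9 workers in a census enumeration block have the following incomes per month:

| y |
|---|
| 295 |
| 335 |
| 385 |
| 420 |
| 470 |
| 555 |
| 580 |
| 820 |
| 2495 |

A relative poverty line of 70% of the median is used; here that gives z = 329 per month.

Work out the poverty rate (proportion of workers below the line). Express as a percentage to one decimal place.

1 of the 9 workers have income below 329.
H = 1/9 = 11.1%.

11.1%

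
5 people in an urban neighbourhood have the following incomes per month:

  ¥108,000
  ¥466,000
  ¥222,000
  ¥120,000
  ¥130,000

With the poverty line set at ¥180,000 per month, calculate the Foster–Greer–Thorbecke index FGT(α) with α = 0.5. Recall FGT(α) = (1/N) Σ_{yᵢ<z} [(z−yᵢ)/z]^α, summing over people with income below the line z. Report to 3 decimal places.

Poor units: ¥108,000, ¥120,000, ¥130,000 (q = 3 of N = 5).
Normalized shortfalls: (180000−108000)/180000 = 0.4000; (180000−120000)/180000 = 0.3333; (180000−130000)/180000 = 0.2778.
Raised to α = 0.5: 0.63246; 0.57735; 0.52705.
Sum = 1.736852; FGT(0.5) = 1.736852 / 5 = 0.347.

0.347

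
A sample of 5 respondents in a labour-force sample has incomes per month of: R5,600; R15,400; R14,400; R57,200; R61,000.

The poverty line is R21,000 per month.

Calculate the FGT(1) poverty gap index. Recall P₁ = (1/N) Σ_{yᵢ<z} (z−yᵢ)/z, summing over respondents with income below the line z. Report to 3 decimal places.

0.263

Poor units: R5,600, R14,400, R15,400 (q = 3 of N = 5).
Normalized shortfalls: (21000−5600)/21000 = 0.7333; (21000−14400)/21000 = 0.3143; (21000−15400)/21000 = 0.2667.
Σ = 1.314286. Dividing by the full population N = 5 gives P₁ = 0.263.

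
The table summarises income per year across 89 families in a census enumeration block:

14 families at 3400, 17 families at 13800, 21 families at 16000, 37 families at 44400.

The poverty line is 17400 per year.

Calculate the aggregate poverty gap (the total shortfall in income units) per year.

Poor units: 14×3400, 17×13800, 21×16000 (q = 52 of N = 89).
Individual gaps: 14×(17400−3400) = 196000; 17×(17400−13800) = 61200; 21×(17400−16000) = 29400.
Aggregate gap = 286600.

286600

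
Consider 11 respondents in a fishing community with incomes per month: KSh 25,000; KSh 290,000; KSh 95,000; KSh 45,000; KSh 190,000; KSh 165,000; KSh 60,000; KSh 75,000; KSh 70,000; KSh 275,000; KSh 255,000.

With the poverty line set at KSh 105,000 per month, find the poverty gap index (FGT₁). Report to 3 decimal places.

Incomes under z: KSh 25,000, KSh 45,000, KSh 60,000, KSh 70,000, KSh 75,000, KSh 95,000 (q = 6 of N = 11).
Relative gaps: (105000−25000)/105000 = 0.7619; (105000−45000)/105000 = 0.5714; (105000−60000)/105000 = 0.4286; (105000−70000)/105000 = 0.3333; (105000−75000)/105000 = 0.2857; (105000−95000)/105000 = 0.0952.
Sum of shortfalls = 2.476190; P₁ averages over all N: 2.476190 / 11 = 0.225.

0.225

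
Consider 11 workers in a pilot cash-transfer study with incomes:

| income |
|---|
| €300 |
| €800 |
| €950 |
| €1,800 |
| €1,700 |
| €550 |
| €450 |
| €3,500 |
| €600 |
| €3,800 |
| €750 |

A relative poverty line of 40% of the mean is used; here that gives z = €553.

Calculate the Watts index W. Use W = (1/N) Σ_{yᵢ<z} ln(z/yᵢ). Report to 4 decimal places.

0.0748

Poor units: €300, €450, €550 (q = 3 of N = 11).
ln(z/y) terms: ln(553/300) = 0.6116; ln(553/450) = 0.2061; ln(553/550) = 0.0054.
W = 0.823126 / 11 = 0.0748.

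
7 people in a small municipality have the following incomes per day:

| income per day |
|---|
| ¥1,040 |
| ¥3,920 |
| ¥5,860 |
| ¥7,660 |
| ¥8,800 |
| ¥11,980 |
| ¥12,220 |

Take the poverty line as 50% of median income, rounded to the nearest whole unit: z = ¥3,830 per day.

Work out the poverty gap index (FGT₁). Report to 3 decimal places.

0.104

Below the line: ¥1,040 (q = 1 of N = 7).
Shortfall ratios: (3830−1040)/3830 = 0.7285.
Σ = 0.728460. Dividing by the full population N = 7 gives P₁ = 0.104.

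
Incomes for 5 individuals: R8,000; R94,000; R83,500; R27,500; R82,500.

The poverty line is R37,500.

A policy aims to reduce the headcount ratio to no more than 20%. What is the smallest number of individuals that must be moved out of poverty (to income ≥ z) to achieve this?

1

2 of the 5 individuals are poor, so H = 2/5 = 0.400.
A headcount ratio of at most 20% allows at most ⌊0.20 × 5⌋ = 1 poor individuals.
So at least 2 − 1 = 1 must be lifted.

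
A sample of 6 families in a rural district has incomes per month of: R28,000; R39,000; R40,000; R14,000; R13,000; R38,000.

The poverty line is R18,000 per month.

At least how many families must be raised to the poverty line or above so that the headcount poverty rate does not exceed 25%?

1

2 of the 6 families are poor, so H = 2/6 = 0.333.
A headcount ratio of at most 25% allows at most ⌊0.25 × 6⌋ = 1 poor families.
So at least 2 − 1 = 1 must be lifted.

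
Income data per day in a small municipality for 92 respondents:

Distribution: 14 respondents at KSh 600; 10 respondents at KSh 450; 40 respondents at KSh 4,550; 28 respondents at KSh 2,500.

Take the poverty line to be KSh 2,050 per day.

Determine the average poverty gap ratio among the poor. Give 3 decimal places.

0.738

Below z: 10×KSh 450, 14×KSh 600 (q = 24 of N = 92).
Shortfall ratios (z−y)/z: 0.7805 (×10), 0.7073 (×14); sum = 17.707317.
The income-gap ratio divides by q (the poor only): 17.707317 / 24 = 0.738.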